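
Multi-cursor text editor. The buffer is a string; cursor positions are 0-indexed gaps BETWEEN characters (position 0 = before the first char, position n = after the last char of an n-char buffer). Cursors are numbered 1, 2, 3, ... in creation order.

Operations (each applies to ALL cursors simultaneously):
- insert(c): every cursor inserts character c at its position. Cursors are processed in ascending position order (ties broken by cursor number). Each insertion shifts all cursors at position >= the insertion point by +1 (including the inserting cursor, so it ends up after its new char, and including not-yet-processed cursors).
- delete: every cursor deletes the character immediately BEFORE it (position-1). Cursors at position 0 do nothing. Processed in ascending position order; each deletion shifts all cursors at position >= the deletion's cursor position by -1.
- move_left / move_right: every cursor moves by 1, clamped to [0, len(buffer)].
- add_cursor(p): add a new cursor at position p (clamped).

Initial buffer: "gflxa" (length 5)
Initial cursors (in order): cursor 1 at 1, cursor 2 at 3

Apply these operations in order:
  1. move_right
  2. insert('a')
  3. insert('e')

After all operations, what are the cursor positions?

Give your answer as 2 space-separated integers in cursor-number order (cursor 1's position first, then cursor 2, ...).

Answer: 4 8

Derivation:
After op 1 (move_right): buffer="gflxa" (len 5), cursors c1@2 c2@4, authorship .....
After op 2 (insert('a')): buffer="gfalxaa" (len 7), cursors c1@3 c2@6, authorship ..1..2.
After op 3 (insert('e')): buffer="gfaelxaea" (len 9), cursors c1@4 c2@8, authorship ..11..22.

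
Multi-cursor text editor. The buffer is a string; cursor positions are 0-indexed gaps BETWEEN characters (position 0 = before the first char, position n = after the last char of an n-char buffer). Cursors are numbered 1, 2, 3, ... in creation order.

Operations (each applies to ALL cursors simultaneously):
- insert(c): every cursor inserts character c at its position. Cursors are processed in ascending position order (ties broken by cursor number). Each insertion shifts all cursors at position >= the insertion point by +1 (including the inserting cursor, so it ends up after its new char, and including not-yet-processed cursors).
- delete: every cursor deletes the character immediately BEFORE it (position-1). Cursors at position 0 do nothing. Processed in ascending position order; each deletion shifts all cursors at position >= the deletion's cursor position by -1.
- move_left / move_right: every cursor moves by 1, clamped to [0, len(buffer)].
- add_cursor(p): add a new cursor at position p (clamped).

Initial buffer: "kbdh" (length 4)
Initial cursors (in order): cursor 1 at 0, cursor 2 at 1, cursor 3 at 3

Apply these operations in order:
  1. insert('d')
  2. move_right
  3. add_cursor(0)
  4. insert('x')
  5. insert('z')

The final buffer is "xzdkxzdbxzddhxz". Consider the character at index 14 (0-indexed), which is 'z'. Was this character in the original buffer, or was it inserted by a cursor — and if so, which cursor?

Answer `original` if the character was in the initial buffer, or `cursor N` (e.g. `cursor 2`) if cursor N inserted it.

After op 1 (insert('d')): buffer="dkdbddh" (len 7), cursors c1@1 c2@3 c3@6, authorship 1.2..3.
After op 2 (move_right): buffer="dkdbddh" (len 7), cursors c1@2 c2@4 c3@7, authorship 1.2..3.
After op 3 (add_cursor(0)): buffer="dkdbddh" (len 7), cursors c4@0 c1@2 c2@4 c3@7, authorship 1.2..3.
After op 4 (insert('x')): buffer="xdkxdbxddhx" (len 11), cursors c4@1 c1@4 c2@7 c3@11, authorship 41.12.2.3.3
After op 5 (insert('z')): buffer="xzdkxzdbxzddhxz" (len 15), cursors c4@2 c1@6 c2@10 c3@15, authorship 441.112.22.3.33
Authorship (.=original, N=cursor N): 4 4 1 . 1 1 2 . 2 2 . 3 . 3 3
Index 14: author = 3

Answer: cursor 3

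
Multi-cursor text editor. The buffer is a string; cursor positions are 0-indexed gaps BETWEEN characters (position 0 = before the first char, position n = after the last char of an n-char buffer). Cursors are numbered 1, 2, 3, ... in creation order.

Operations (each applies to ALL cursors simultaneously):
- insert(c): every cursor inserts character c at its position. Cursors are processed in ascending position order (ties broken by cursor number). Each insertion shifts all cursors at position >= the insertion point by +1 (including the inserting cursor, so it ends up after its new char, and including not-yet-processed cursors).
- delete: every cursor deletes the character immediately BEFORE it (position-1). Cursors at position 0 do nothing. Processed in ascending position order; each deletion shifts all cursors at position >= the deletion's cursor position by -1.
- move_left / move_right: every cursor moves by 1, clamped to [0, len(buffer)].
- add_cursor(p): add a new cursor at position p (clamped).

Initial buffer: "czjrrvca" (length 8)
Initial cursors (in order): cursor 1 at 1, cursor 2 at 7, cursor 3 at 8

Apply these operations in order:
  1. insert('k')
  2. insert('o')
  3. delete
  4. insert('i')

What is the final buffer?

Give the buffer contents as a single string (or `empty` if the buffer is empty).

Answer: ckizjrrvckiaki

Derivation:
After op 1 (insert('k')): buffer="ckzjrrvckak" (len 11), cursors c1@2 c2@9 c3@11, authorship .1......2.3
After op 2 (insert('o')): buffer="ckozjrrvckoako" (len 14), cursors c1@3 c2@11 c3@14, authorship .11......22.33
After op 3 (delete): buffer="ckzjrrvckak" (len 11), cursors c1@2 c2@9 c3@11, authorship .1......2.3
After op 4 (insert('i')): buffer="ckizjrrvckiaki" (len 14), cursors c1@3 c2@11 c3@14, authorship .11......22.33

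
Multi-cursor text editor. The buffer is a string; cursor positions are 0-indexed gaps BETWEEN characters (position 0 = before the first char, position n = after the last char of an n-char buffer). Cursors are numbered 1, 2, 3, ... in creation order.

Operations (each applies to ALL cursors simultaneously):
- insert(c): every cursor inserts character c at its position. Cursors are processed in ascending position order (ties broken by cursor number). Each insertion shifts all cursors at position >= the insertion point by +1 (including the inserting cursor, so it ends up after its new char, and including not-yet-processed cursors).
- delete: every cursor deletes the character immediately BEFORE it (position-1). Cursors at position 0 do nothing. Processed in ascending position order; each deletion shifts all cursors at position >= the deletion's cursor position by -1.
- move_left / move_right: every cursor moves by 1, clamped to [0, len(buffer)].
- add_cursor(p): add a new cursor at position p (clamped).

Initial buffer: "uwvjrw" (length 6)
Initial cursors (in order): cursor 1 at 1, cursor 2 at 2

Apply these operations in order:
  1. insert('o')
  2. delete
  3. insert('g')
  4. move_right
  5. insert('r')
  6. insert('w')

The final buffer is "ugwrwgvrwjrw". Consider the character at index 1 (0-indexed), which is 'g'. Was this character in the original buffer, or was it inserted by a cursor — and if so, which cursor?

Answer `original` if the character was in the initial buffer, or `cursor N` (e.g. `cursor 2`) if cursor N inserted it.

After op 1 (insert('o')): buffer="uowovjrw" (len 8), cursors c1@2 c2@4, authorship .1.2....
After op 2 (delete): buffer="uwvjrw" (len 6), cursors c1@1 c2@2, authorship ......
After op 3 (insert('g')): buffer="ugwgvjrw" (len 8), cursors c1@2 c2@4, authorship .1.2....
After op 4 (move_right): buffer="ugwgvjrw" (len 8), cursors c1@3 c2@5, authorship .1.2....
After op 5 (insert('r')): buffer="ugwrgvrjrw" (len 10), cursors c1@4 c2@7, authorship .1.12.2...
After op 6 (insert('w')): buffer="ugwrwgvrwjrw" (len 12), cursors c1@5 c2@9, authorship .1.112.22...
Authorship (.=original, N=cursor N): . 1 . 1 1 2 . 2 2 . . .
Index 1: author = 1

Answer: cursor 1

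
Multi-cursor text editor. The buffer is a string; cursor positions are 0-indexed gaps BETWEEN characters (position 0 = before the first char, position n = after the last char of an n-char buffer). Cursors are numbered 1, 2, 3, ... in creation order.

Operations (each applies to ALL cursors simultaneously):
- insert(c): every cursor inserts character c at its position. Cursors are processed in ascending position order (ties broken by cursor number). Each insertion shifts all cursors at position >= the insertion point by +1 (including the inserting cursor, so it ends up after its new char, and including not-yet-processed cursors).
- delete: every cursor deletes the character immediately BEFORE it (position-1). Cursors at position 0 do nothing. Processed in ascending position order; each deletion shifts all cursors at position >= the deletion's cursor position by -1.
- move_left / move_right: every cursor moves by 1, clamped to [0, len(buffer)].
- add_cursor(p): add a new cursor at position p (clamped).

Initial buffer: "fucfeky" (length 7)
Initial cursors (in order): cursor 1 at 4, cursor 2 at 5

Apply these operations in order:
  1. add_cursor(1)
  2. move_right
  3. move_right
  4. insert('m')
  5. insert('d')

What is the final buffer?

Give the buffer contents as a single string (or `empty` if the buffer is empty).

After op 1 (add_cursor(1)): buffer="fucfeky" (len 7), cursors c3@1 c1@4 c2@5, authorship .......
After op 2 (move_right): buffer="fucfeky" (len 7), cursors c3@2 c1@5 c2@6, authorship .......
After op 3 (move_right): buffer="fucfeky" (len 7), cursors c3@3 c1@6 c2@7, authorship .......
After op 4 (insert('m')): buffer="fucmfekmym" (len 10), cursors c3@4 c1@8 c2@10, authorship ...3...1.2
After op 5 (insert('d')): buffer="fucmdfekmdymd" (len 13), cursors c3@5 c1@10 c2@13, authorship ...33...11.22

Answer: fucmdfekmdymd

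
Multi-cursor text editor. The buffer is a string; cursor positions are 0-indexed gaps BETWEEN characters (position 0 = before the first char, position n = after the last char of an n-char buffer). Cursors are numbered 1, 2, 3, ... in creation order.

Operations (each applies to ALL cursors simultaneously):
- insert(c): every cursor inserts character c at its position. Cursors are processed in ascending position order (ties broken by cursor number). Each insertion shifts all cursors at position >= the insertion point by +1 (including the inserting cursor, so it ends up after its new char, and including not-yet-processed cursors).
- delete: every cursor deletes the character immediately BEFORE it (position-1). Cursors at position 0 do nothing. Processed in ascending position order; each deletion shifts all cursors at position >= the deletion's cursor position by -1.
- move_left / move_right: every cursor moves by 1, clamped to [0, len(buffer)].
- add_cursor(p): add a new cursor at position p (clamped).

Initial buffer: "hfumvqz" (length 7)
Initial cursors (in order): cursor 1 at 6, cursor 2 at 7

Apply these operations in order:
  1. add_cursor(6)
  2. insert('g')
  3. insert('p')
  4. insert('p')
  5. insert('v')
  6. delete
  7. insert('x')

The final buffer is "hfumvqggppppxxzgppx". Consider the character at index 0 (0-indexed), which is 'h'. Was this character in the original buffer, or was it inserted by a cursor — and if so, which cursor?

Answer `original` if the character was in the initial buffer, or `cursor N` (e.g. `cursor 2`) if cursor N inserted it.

Answer: original

Derivation:
After op 1 (add_cursor(6)): buffer="hfumvqz" (len 7), cursors c1@6 c3@6 c2@7, authorship .......
After op 2 (insert('g')): buffer="hfumvqggzg" (len 10), cursors c1@8 c3@8 c2@10, authorship ......13.2
After op 3 (insert('p')): buffer="hfumvqggppzgp" (len 13), cursors c1@10 c3@10 c2@13, authorship ......1313.22
After op 4 (insert('p')): buffer="hfumvqggppppzgpp" (len 16), cursors c1@12 c3@12 c2@16, authorship ......131313.222
After op 5 (insert('v')): buffer="hfumvqggppppvvzgppv" (len 19), cursors c1@14 c3@14 c2@19, authorship ......13131313.2222
After op 6 (delete): buffer="hfumvqggppppzgpp" (len 16), cursors c1@12 c3@12 c2@16, authorship ......131313.222
After op 7 (insert('x')): buffer="hfumvqggppppxxzgppx" (len 19), cursors c1@14 c3@14 c2@19, authorship ......13131313.2222
Authorship (.=original, N=cursor N): . . . . . . 1 3 1 3 1 3 1 3 . 2 2 2 2
Index 0: author = original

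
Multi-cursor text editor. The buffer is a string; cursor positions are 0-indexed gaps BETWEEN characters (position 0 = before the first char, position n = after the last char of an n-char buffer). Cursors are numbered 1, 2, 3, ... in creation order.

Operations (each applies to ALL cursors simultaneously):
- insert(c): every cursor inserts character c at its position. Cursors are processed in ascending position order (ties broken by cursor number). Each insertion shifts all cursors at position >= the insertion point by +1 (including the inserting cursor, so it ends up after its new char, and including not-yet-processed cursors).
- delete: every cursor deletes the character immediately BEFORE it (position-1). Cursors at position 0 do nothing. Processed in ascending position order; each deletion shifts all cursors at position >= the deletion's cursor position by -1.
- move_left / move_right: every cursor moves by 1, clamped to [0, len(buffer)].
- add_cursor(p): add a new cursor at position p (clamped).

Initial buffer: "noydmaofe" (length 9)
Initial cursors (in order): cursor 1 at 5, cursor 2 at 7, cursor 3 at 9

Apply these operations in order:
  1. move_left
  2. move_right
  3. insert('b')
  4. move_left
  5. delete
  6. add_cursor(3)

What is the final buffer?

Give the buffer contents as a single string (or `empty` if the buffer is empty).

Answer: noydbabfb

Derivation:
After op 1 (move_left): buffer="noydmaofe" (len 9), cursors c1@4 c2@6 c3@8, authorship .........
After op 2 (move_right): buffer="noydmaofe" (len 9), cursors c1@5 c2@7 c3@9, authorship .........
After op 3 (insert('b')): buffer="noydmbaobfeb" (len 12), cursors c1@6 c2@9 c3@12, authorship .....1..2..3
After op 4 (move_left): buffer="noydmbaobfeb" (len 12), cursors c1@5 c2@8 c3@11, authorship .....1..2..3
After op 5 (delete): buffer="noydbabfb" (len 9), cursors c1@4 c2@6 c3@8, authorship ....1.2.3
After op 6 (add_cursor(3)): buffer="noydbabfb" (len 9), cursors c4@3 c1@4 c2@6 c3@8, authorship ....1.2.3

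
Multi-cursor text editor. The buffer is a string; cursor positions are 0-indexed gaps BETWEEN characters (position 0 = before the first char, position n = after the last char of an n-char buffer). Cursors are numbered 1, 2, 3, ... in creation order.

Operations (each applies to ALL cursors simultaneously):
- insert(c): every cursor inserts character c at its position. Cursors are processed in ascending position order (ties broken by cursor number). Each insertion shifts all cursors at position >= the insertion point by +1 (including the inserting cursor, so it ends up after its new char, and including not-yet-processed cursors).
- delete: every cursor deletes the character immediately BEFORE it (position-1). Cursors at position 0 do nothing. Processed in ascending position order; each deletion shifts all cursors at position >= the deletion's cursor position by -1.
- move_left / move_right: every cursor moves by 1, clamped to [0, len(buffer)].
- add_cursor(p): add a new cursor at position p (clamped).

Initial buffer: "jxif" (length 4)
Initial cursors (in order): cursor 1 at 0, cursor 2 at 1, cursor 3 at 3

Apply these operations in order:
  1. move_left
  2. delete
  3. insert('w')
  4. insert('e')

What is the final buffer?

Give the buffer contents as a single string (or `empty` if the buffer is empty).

After op 1 (move_left): buffer="jxif" (len 4), cursors c1@0 c2@0 c3@2, authorship ....
After op 2 (delete): buffer="jif" (len 3), cursors c1@0 c2@0 c3@1, authorship ...
After op 3 (insert('w')): buffer="wwjwif" (len 6), cursors c1@2 c2@2 c3@4, authorship 12.3..
After op 4 (insert('e')): buffer="wweejweif" (len 9), cursors c1@4 c2@4 c3@7, authorship 1212.33..

Answer: wweejweif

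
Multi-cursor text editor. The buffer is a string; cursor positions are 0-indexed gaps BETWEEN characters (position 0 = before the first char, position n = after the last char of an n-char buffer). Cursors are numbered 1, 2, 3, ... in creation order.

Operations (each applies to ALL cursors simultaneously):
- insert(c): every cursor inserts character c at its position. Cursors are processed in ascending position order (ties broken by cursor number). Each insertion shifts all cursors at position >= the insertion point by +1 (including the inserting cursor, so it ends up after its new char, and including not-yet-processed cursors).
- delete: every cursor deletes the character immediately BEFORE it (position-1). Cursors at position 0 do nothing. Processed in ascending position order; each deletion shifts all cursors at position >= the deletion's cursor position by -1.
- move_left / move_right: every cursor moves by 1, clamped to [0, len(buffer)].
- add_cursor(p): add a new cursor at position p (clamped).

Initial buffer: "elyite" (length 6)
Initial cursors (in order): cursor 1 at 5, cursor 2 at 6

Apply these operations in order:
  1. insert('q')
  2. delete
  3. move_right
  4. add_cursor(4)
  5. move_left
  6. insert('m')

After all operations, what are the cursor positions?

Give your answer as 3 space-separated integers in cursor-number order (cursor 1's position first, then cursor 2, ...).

After op 1 (insert('q')): buffer="elyitqeq" (len 8), cursors c1@6 c2@8, authorship .....1.2
After op 2 (delete): buffer="elyite" (len 6), cursors c1@5 c2@6, authorship ......
After op 3 (move_right): buffer="elyite" (len 6), cursors c1@6 c2@6, authorship ......
After op 4 (add_cursor(4)): buffer="elyite" (len 6), cursors c3@4 c1@6 c2@6, authorship ......
After op 5 (move_left): buffer="elyite" (len 6), cursors c3@3 c1@5 c2@5, authorship ......
After op 6 (insert('m')): buffer="elymitmme" (len 9), cursors c3@4 c1@8 c2@8, authorship ...3..12.

Answer: 8 8 4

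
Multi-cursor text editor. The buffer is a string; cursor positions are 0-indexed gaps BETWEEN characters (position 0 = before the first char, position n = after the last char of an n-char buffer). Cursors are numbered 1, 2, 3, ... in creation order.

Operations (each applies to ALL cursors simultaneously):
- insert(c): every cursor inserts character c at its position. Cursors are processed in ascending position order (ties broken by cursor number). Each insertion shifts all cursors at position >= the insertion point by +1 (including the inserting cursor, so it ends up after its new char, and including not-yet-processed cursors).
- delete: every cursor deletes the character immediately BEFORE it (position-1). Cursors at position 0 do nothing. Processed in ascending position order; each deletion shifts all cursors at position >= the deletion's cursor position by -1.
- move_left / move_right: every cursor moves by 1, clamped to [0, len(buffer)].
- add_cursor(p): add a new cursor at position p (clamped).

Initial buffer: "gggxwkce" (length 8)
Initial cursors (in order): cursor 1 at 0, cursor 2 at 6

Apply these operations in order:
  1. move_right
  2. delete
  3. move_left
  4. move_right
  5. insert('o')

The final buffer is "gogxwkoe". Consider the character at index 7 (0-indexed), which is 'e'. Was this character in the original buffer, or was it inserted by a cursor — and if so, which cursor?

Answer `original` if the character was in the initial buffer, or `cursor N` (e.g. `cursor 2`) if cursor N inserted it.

After op 1 (move_right): buffer="gggxwkce" (len 8), cursors c1@1 c2@7, authorship ........
After op 2 (delete): buffer="ggxwke" (len 6), cursors c1@0 c2@5, authorship ......
After op 3 (move_left): buffer="ggxwke" (len 6), cursors c1@0 c2@4, authorship ......
After op 4 (move_right): buffer="ggxwke" (len 6), cursors c1@1 c2@5, authorship ......
After op 5 (insert('o')): buffer="gogxwkoe" (len 8), cursors c1@2 c2@7, authorship .1....2.
Authorship (.=original, N=cursor N): . 1 . . . . 2 .
Index 7: author = original

Answer: original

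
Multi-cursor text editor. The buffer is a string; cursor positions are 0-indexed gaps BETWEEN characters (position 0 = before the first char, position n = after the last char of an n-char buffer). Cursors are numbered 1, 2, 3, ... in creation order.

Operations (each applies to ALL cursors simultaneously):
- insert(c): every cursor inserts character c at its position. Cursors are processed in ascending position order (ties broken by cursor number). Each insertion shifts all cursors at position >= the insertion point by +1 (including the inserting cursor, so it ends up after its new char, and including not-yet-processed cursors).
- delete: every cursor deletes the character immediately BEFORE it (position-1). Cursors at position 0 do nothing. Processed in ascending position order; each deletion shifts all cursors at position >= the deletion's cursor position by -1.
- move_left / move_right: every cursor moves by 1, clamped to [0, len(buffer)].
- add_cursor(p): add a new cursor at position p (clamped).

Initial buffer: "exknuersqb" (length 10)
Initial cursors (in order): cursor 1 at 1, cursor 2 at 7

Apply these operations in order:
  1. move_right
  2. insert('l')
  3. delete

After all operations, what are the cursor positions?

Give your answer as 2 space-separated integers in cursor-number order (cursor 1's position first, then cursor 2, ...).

After op 1 (move_right): buffer="exknuersqb" (len 10), cursors c1@2 c2@8, authorship ..........
After op 2 (insert('l')): buffer="exlknuerslqb" (len 12), cursors c1@3 c2@10, authorship ..1......2..
After op 3 (delete): buffer="exknuersqb" (len 10), cursors c1@2 c2@8, authorship ..........

Answer: 2 8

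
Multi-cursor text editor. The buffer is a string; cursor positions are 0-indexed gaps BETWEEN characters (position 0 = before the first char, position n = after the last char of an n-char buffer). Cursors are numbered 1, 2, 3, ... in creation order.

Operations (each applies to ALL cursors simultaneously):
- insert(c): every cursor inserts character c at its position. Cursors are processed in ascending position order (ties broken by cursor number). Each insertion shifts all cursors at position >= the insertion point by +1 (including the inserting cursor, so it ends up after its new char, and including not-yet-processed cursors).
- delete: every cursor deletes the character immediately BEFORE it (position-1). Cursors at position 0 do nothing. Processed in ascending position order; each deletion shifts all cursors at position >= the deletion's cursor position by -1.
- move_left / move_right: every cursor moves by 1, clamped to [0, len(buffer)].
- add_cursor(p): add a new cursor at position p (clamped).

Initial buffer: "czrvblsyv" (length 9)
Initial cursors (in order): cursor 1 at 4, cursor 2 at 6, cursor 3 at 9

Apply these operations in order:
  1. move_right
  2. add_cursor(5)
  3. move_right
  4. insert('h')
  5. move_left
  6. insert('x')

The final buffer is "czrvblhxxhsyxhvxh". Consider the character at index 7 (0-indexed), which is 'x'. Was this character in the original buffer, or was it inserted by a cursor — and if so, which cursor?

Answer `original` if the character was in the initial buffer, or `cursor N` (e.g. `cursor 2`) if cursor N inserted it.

After op 1 (move_right): buffer="czrvblsyv" (len 9), cursors c1@5 c2@7 c3@9, authorship .........
After op 2 (add_cursor(5)): buffer="czrvblsyv" (len 9), cursors c1@5 c4@5 c2@7 c3@9, authorship .........
After op 3 (move_right): buffer="czrvblsyv" (len 9), cursors c1@6 c4@6 c2@8 c3@9, authorship .........
After op 4 (insert('h')): buffer="czrvblhhsyhvh" (len 13), cursors c1@8 c4@8 c2@11 c3@13, authorship ......14..2.3
After op 5 (move_left): buffer="czrvblhhsyhvh" (len 13), cursors c1@7 c4@7 c2@10 c3@12, authorship ......14..2.3
After op 6 (insert('x')): buffer="czrvblhxxhsyxhvxh" (len 17), cursors c1@9 c4@9 c2@13 c3@16, authorship ......1144..22.33
Authorship (.=original, N=cursor N): . . . . . . 1 1 4 4 . . 2 2 . 3 3
Index 7: author = 1

Answer: cursor 1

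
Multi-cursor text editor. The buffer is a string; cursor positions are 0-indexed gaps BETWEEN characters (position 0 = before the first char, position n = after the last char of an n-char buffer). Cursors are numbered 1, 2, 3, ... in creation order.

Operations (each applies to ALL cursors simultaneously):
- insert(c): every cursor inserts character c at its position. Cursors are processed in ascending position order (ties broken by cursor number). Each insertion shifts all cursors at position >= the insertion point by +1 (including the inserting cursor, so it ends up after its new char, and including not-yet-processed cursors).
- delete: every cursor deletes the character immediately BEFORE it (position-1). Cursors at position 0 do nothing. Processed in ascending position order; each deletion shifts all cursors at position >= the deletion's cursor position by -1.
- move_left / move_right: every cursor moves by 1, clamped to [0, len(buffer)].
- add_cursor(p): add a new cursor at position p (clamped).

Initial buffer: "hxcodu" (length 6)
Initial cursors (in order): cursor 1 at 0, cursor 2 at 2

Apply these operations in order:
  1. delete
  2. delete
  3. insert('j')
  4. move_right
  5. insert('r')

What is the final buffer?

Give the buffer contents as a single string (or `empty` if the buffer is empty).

After op 1 (delete): buffer="hcodu" (len 5), cursors c1@0 c2@1, authorship .....
After op 2 (delete): buffer="codu" (len 4), cursors c1@0 c2@0, authorship ....
After op 3 (insert('j')): buffer="jjcodu" (len 6), cursors c1@2 c2@2, authorship 12....
After op 4 (move_right): buffer="jjcodu" (len 6), cursors c1@3 c2@3, authorship 12....
After op 5 (insert('r')): buffer="jjcrrodu" (len 8), cursors c1@5 c2@5, authorship 12.12...

Answer: jjcrrodu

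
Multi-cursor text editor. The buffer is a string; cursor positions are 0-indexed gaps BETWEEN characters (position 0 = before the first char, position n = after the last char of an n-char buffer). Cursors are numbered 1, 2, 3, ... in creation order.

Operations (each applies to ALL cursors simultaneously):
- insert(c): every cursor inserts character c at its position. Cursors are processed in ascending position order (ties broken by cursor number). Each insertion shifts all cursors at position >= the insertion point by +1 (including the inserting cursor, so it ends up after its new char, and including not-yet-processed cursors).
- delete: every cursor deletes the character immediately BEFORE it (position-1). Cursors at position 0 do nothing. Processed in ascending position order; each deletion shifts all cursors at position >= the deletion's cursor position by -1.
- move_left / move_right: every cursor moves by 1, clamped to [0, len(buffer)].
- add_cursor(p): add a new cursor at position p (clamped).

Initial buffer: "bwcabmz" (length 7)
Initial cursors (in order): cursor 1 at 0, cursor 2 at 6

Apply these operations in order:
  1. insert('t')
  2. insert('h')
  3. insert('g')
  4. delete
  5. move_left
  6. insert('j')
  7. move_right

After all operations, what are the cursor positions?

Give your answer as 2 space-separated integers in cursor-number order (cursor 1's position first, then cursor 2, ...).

Answer: 3 12

Derivation:
After op 1 (insert('t')): buffer="tbwcabmtz" (len 9), cursors c1@1 c2@8, authorship 1......2.
After op 2 (insert('h')): buffer="thbwcabmthz" (len 11), cursors c1@2 c2@10, authorship 11......22.
After op 3 (insert('g')): buffer="thgbwcabmthgz" (len 13), cursors c1@3 c2@12, authorship 111......222.
After op 4 (delete): buffer="thbwcabmthz" (len 11), cursors c1@2 c2@10, authorship 11......22.
After op 5 (move_left): buffer="thbwcabmthz" (len 11), cursors c1@1 c2@9, authorship 11......22.
After op 6 (insert('j')): buffer="tjhbwcabmtjhz" (len 13), cursors c1@2 c2@11, authorship 111......222.
After op 7 (move_right): buffer="tjhbwcabmtjhz" (len 13), cursors c1@3 c2@12, authorship 111......222.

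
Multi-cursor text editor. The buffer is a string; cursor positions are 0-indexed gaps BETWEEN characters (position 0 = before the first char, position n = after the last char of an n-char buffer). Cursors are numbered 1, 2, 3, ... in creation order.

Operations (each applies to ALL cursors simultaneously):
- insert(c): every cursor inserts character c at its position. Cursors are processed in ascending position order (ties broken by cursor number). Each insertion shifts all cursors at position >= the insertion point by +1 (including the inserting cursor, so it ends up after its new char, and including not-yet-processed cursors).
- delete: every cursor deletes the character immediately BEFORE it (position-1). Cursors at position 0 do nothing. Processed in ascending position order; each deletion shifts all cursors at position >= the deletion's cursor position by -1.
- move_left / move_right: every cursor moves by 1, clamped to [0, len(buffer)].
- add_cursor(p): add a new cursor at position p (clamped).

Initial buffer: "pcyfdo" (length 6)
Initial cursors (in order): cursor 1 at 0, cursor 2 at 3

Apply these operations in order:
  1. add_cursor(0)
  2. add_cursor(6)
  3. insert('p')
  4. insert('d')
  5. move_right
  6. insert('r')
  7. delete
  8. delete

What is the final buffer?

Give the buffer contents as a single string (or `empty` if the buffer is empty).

After op 1 (add_cursor(0)): buffer="pcyfdo" (len 6), cursors c1@0 c3@0 c2@3, authorship ......
After op 2 (add_cursor(6)): buffer="pcyfdo" (len 6), cursors c1@0 c3@0 c2@3 c4@6, authorship ......
After op 3 (insert('p')): buffer="pppcypfdop" (len 10), cursors c1@2 c3@2 c2@6 c4@10, authorship 13...2...4
After op 4 (insert('d')): buffer="ppddpcypdfdopd" (len 14), cursors c1@4 c3@4 c2@9 c4@14, authorship 1313...22...44
After op 5 (move_right): buffer="ppddpcypdfdopd" (len 14), cursors c1@5 c3@5 c2@10 c4@14, authorship 1313...22...44
After op 6 (insert('r')): buffer="ppddprrcypdfrdopdr" (len 18), cursors c1@7 c3@7 c2@13 c4@18, authorship 1313.13..22.2..444
After op 7 (delete): buffer="ppddpcypdfdopd" (len 14), cursors c1@5 c3@5 c2@10 c4@14, authorship 1313...22...44
After op 8 (delete): buffer="ppdcypddop" (len 10), cursors c1@3 c3@3 c2@7 c4@10, authorship 131..22..4

Answer: ppdcypddop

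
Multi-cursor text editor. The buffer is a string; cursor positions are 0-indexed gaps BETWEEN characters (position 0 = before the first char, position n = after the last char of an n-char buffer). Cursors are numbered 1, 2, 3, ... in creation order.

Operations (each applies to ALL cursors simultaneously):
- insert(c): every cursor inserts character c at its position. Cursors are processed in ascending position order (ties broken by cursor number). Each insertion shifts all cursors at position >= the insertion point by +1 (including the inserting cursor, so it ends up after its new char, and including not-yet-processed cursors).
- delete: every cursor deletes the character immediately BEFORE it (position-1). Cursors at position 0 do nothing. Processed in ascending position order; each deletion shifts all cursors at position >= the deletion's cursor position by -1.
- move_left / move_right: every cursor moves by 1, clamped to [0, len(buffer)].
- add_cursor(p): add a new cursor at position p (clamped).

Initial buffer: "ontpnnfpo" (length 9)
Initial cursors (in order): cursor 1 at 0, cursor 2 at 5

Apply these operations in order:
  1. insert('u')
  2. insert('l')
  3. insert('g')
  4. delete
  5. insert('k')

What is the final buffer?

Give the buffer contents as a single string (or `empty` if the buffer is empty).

Answer: ulkontpnulknfpo

Derivation:
After op 1 (insert('u')): buffer="uontpnunfpo" (len 11), cursors c1@1 c2@7, authorship 1.....2....
After op 2 (insert('l')): buffer="ulontpnulnfpo" (len 13), cursors c1@2 c2@9, authorship 11.....22....
After op 3 (insert('g')): buffer="ulgontpnulgnfpo" (len 15), cursors c1@3 c2@11, authorship 111.....222....
After op 4 (delete): buffer="ulontpnulnfpo" (len 13), cursors c1@2 c2@9, authorship 11.....22....
After op 5 (insert('k')): buffer="ulkontpnulknfpo" (len 15), cursors c1@3 c2@11, authorship 111.....222....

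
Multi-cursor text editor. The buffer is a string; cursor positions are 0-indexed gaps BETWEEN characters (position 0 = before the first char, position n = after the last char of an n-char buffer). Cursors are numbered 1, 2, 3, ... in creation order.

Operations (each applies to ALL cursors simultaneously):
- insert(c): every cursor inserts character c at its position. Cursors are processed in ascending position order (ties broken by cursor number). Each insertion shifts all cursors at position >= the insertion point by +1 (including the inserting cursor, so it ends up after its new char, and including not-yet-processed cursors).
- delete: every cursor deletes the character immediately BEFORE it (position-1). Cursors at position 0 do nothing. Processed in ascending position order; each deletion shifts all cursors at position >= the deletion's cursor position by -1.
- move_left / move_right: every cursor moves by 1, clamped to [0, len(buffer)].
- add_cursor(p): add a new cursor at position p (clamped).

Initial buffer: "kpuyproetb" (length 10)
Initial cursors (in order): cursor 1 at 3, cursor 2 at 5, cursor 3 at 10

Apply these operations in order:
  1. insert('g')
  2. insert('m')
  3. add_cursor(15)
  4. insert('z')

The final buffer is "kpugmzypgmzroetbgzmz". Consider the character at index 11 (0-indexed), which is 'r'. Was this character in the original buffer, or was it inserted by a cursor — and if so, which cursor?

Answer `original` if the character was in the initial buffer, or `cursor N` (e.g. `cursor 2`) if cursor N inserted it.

After op 1 (insert('g')): buffer="kpugypgroetbg" (len 13), cursors c1@4 c2@7 c3@13, authorship ...1..2.....3
After op 2 (insert('m')): buffer="kpugmypgmroetbgm" (len 16), cursors c1@5 c2@9 c3@16, authorship ...11..22.....33
After op 3 (add_cursor(15)): buffer="kpugmypgmroetbgm" (len 16), cursors c1@5 c2@9 c4@15 c3@16, authorship ...11..22.....33
After op 4 (insert('z')): buffer="kpugmzypgmzroetbgzmz" (len 20), cursors c1@6 c2@11 c4@18 c3@20, authorship ...111..222.....3433
Authorship (.=original, N=cursor N): . . . 1 1 1 . . 2 2 2 . . . . . 3 4 3 3
Index 11: author = original

Answer: original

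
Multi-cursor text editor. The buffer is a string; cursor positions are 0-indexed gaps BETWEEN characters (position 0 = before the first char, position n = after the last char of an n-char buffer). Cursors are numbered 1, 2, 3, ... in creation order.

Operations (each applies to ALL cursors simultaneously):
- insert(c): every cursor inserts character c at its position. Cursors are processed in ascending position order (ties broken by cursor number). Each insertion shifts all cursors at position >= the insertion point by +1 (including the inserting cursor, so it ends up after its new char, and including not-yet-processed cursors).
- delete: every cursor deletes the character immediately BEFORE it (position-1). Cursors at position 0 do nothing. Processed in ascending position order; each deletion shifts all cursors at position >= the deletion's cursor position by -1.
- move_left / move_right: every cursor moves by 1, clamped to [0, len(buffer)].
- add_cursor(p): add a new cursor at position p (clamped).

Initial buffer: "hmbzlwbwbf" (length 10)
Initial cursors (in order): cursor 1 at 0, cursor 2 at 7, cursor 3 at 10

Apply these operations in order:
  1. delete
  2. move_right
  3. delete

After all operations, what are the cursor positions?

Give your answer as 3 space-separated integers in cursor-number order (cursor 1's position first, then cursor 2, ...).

After op 1 (delete): buffer="hmbzlwwb" (len 8), cursors c1@0 c2@6 c3@8, authorship ........
After op 2 (move_right): buffer="hmbzlwwb" (len 8), cursors c1@1 c2@7 c3@8, authorship ........
After op 3 (delete): buffer="mbzlw" (len 5), cursors c1@0 c2@5 c3@5, authorship .....

Answer: 0 5 5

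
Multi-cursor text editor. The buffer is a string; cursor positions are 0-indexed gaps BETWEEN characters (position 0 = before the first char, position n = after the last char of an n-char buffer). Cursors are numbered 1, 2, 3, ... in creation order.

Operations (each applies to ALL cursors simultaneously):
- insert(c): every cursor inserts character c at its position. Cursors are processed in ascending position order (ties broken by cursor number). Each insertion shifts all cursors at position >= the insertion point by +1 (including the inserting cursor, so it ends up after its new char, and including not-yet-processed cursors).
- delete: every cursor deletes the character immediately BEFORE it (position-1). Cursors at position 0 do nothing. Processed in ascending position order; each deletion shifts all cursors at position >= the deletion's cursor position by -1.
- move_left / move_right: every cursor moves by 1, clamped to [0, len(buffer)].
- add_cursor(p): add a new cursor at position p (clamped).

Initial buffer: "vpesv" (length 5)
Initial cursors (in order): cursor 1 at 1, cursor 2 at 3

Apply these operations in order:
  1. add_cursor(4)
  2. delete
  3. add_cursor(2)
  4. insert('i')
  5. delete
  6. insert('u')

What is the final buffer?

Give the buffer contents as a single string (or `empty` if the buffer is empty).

Answer: upuuvu

Derivation:
After op 1 (add_cursor(4)): buffer="vpesv" (len 5), cursors c1@1 c2@3 c3@4, authorship .....
After op 2 (delete): buffer="pv" (len 2), cursors c1@0 c2@1 c3@1, authorship ..
After op 3 (add_cursor(2)): buffer="pv" (len 2), cursors c1@0 c2@1 c3@1 c4@2, authorship ..
After op 4 (insert('i')): buffer="ipiivi" (len 6), cursors c1@1 c2@4 c3@4 c4@6, authorship 1.23.4
After op 5 (delete): buffer="pv" (len 2), cursors c1@0 c2@1 c3@1 c4@2, authorship ..
After op 6 (insert('u')): buffer="upuuvu" (len 6), cursors c1@1 c2@4 c3@4 c4@6, authorship 1.23.4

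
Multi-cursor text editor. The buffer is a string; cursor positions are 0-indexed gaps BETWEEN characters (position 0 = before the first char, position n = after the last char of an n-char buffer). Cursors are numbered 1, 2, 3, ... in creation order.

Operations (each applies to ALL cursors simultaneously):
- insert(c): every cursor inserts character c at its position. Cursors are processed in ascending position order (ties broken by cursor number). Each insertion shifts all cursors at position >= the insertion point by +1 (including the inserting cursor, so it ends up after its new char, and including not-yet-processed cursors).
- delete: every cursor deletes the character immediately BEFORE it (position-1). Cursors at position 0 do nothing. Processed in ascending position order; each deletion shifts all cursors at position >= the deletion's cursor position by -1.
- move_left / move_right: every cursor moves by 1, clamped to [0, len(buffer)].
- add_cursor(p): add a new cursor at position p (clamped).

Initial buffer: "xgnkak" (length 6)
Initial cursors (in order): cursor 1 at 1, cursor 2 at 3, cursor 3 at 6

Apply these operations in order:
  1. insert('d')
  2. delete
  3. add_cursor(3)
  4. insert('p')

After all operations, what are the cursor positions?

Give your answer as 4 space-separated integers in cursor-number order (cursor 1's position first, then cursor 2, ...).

After op 1 (insert('d')): buffer="xdgndkakd" (len 9), cursors c1@2 c2@5 c3@9, authorship .1..2...3
After op 2 (delete): buffer="xgnkak" (len 6), cursors c1@1 c2@3 c3@6, authorship ......
After op 3 (add_cursor(3)): buffer="xgnkak" (len 6), cursors c1@1 c2@3 c4@3 c3@6, authorship ......
After op 4 (insert('p')): buffer="xpgnppkakp" (len 10), cursors c1@2 c2@6 c4@6 c3@10, authorship .1..24...3

Answer: 2 6 10 6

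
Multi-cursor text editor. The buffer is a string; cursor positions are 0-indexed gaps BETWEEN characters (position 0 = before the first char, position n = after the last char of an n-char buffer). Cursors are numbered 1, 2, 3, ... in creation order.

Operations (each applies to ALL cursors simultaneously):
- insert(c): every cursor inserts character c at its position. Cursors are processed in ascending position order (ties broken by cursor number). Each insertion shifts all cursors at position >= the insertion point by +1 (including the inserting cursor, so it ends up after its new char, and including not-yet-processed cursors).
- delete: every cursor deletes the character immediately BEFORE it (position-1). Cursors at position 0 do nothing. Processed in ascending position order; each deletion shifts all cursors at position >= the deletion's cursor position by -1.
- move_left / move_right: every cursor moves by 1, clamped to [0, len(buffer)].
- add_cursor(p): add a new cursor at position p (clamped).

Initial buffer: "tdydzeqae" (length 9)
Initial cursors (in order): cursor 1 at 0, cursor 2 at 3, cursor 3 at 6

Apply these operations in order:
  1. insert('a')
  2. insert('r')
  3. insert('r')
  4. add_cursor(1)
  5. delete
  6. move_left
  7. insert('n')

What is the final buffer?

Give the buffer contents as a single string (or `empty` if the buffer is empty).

After op 1 (insert('a')): buffer="atdyadzeaqae" (len 12), cursors c1@1 c2@5 c3@9, authorship 1...2...3...
After op 2 (insert('r')): buffer="artdyardzearqae" (len 15), cursors c1@2 c2@7 c3@12, authorship 11...22...33...
After op 3 (insert('r')): buffer="arrtdyarrdzearrqae" (len 18), cursors c1@3 c2@9 c3@15, authorship 111...222...333...
After op 4 (add_cursor(1)): buffer="arrtdyarrdzearrqae" (len 18), cursors c4@1 c1@3 c2@9 c3@15, authorship 111...222...333...
After op 5 (delete): buffer="rtdyardzearqae" (len 14), cursors c4@0 c1@1 c2@6 c3@11, authorship 1...22...33...
After op 6 (move_left): buffer="rtdyardzearqae" (len 14), cursors c1@0 c4@0 c2@5 c3@10, authorship 1...22...33...
After op 7 (insert('n')): buffer="nnrtdyanrdzeanrqae" (len 18), cursors c1@2 c4@2 c2@8 c3@14, authorship 141...222...333...

Answer: nnrtdyanrdzeanrqae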